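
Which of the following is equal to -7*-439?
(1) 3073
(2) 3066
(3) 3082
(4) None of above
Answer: 1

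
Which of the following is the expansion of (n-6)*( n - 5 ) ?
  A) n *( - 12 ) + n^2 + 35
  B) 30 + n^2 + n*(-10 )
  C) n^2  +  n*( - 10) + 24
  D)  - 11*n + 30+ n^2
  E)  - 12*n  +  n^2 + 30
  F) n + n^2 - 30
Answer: D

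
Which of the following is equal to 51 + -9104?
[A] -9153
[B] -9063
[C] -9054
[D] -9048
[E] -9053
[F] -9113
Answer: E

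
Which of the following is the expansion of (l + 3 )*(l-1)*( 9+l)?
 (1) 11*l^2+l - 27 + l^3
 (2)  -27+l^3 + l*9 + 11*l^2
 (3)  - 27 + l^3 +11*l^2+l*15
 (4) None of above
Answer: 3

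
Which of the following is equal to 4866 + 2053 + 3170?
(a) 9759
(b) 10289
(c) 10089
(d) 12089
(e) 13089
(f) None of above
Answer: c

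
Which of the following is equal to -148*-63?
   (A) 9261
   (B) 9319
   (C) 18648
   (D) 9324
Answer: D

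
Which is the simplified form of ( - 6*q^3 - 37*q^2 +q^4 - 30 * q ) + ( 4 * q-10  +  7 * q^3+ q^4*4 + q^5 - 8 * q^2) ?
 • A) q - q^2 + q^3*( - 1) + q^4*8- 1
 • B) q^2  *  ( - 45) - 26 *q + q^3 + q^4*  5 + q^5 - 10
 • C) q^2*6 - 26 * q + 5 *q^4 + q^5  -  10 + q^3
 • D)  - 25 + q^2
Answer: B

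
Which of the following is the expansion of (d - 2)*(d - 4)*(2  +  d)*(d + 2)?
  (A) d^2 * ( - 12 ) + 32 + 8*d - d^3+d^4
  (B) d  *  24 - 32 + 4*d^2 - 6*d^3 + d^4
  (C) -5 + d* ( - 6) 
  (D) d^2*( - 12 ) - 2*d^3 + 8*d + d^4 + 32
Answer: D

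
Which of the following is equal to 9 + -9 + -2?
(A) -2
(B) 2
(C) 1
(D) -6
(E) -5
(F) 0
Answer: A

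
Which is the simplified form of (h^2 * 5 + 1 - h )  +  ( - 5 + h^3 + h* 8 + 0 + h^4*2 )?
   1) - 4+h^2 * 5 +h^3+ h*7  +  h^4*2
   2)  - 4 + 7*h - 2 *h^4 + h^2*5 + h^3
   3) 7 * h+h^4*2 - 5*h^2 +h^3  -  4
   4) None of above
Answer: 1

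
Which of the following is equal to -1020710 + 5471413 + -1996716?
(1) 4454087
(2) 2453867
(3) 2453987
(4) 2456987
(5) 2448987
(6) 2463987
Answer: 3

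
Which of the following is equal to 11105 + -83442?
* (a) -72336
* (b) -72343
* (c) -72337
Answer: c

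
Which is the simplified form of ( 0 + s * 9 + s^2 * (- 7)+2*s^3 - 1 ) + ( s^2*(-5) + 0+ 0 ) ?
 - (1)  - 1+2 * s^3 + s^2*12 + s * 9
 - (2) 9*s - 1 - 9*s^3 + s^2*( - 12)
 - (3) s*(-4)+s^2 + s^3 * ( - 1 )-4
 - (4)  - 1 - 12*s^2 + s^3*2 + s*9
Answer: 4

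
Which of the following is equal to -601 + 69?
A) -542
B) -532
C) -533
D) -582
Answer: B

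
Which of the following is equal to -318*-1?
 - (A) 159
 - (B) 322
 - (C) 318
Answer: C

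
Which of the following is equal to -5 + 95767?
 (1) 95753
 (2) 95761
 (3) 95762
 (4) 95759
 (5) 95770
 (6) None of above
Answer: 3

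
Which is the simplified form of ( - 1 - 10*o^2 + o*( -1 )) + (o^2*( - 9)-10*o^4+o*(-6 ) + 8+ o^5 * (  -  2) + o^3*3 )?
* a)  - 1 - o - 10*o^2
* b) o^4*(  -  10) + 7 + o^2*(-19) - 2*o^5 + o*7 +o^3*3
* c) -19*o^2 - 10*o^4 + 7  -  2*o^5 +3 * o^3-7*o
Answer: c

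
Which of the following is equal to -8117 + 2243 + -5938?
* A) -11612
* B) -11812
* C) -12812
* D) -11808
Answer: B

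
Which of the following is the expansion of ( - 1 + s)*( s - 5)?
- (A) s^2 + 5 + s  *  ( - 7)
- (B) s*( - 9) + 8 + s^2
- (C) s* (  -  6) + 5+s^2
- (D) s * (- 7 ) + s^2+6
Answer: C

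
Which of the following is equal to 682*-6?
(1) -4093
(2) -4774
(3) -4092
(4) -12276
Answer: 3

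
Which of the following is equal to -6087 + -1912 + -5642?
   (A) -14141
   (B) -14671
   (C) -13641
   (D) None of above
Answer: C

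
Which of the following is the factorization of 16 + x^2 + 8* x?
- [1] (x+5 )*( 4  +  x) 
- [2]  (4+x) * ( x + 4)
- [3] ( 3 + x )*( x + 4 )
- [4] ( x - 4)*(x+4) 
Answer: 2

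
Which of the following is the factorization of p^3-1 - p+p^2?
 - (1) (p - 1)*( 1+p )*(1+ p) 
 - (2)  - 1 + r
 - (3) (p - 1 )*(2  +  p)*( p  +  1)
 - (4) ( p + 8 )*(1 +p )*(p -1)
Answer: 1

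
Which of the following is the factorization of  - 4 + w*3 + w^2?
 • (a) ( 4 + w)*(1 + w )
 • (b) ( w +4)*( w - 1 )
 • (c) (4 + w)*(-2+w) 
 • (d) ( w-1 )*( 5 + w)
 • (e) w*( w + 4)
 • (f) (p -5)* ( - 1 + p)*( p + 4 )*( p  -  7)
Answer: b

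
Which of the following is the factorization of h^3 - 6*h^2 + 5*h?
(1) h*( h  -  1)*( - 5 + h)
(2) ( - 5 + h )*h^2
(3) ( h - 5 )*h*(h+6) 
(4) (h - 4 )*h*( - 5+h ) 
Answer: 1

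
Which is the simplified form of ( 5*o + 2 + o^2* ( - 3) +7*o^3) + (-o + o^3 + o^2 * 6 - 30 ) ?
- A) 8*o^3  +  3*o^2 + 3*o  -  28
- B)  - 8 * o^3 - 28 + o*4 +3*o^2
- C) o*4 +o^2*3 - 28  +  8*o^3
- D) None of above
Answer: C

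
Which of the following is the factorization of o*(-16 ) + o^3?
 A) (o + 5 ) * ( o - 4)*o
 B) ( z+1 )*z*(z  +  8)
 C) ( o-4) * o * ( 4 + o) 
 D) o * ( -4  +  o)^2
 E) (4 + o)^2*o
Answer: C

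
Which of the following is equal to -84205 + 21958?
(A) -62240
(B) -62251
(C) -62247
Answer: C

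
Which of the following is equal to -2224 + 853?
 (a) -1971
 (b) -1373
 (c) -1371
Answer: c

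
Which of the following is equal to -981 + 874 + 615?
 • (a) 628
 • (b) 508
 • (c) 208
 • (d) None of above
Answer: b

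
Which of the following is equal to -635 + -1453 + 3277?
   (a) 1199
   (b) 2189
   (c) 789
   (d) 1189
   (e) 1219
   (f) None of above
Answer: d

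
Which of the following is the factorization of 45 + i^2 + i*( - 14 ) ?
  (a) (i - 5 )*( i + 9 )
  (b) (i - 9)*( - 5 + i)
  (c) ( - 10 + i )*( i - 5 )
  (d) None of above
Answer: b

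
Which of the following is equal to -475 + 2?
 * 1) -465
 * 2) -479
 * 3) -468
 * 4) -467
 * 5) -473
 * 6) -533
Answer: 5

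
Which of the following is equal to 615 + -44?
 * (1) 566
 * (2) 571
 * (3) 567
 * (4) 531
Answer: 2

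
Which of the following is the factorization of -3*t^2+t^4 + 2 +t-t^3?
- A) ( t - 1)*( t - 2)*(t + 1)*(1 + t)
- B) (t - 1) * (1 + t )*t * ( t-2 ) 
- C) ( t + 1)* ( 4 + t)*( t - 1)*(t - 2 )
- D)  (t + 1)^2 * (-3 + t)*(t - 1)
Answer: A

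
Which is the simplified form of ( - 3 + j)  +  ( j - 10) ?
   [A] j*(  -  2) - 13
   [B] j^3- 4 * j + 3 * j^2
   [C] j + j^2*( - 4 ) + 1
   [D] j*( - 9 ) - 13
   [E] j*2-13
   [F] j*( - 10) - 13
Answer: E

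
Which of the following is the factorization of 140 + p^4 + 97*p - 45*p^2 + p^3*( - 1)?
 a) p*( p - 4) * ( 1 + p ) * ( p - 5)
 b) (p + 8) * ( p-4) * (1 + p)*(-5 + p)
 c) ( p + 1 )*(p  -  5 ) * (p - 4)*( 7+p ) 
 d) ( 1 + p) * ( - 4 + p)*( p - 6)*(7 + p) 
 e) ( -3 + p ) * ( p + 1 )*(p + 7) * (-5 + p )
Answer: c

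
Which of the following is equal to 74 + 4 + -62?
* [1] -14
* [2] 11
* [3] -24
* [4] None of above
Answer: 4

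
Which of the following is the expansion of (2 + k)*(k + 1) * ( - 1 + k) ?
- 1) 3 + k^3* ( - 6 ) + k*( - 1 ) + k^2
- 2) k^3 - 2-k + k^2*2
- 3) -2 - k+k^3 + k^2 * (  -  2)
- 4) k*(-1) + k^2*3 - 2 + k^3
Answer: 2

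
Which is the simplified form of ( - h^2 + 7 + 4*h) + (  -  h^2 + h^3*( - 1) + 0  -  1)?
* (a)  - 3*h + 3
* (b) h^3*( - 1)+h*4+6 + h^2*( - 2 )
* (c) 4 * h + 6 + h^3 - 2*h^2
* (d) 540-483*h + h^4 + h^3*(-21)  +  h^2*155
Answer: b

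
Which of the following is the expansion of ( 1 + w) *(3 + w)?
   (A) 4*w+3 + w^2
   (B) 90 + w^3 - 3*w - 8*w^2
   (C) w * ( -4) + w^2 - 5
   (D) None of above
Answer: A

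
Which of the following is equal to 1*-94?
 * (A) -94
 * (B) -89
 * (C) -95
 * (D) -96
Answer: A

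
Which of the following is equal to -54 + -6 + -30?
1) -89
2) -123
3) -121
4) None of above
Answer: 4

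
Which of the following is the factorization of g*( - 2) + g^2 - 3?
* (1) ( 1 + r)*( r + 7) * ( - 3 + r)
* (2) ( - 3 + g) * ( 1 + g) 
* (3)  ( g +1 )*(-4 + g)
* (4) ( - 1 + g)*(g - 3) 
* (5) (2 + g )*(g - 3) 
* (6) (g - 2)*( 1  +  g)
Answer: 2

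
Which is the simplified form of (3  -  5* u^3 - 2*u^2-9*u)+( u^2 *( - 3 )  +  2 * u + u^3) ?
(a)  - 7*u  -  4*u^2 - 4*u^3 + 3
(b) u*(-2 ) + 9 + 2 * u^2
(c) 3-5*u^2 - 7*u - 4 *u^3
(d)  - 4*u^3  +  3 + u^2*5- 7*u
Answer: c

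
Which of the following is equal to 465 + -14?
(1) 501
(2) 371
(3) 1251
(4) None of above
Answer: 4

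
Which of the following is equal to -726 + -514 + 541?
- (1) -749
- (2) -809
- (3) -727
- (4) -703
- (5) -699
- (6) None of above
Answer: 5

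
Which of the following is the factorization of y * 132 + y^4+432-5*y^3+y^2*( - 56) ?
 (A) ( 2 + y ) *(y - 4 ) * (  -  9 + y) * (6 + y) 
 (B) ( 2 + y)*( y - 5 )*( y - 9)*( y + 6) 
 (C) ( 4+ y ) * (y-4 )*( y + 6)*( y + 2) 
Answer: A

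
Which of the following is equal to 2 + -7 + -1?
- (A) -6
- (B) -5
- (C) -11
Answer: A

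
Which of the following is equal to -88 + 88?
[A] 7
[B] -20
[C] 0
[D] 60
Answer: C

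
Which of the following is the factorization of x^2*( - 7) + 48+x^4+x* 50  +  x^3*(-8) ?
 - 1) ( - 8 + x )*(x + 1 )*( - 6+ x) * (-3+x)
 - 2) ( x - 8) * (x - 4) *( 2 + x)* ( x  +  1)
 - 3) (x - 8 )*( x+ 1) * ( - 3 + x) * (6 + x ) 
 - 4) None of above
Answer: 4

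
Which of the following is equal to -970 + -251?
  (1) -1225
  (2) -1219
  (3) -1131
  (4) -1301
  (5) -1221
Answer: 5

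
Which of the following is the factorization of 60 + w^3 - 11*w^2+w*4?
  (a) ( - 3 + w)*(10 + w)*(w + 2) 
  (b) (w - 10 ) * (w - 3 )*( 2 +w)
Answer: b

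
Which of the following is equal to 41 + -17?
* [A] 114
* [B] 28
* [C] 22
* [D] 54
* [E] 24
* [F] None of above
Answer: E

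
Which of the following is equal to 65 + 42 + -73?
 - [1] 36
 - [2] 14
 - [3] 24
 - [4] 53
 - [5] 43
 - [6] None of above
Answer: 6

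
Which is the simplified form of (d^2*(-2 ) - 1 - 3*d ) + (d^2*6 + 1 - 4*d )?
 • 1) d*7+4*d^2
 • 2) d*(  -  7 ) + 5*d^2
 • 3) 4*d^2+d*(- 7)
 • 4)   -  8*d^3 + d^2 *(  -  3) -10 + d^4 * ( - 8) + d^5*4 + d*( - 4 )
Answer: 3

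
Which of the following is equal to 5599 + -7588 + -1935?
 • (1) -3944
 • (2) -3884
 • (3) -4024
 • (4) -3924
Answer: 4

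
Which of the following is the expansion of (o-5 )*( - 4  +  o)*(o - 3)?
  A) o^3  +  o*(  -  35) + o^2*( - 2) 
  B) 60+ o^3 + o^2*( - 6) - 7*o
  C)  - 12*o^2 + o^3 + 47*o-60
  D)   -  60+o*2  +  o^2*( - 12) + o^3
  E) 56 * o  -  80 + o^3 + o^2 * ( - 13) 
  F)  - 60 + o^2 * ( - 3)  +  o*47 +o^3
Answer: C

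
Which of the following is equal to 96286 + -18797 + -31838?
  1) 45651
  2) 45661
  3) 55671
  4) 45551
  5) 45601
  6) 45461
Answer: 1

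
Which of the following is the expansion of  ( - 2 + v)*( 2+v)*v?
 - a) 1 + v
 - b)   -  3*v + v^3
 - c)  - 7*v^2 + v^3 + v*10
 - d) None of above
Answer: d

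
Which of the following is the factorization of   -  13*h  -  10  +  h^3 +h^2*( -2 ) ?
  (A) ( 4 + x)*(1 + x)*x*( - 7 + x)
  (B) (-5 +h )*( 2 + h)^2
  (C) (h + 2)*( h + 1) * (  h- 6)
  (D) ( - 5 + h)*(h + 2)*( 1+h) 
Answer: D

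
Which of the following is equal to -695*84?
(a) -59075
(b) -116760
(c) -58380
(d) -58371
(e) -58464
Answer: c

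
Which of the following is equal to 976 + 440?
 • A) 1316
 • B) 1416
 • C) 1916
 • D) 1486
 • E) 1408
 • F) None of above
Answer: B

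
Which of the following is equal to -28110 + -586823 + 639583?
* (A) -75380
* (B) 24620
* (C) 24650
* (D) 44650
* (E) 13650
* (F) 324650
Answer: C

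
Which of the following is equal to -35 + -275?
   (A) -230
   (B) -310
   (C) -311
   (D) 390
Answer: B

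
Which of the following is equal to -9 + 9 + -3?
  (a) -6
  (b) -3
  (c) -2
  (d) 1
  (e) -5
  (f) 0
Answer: b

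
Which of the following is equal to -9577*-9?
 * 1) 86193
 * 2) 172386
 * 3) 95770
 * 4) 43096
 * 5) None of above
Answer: 1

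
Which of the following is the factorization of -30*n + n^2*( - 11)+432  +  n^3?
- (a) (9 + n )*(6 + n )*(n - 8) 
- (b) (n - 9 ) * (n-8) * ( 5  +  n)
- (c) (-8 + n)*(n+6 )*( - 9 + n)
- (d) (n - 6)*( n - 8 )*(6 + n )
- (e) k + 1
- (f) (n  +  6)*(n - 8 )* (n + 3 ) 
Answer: c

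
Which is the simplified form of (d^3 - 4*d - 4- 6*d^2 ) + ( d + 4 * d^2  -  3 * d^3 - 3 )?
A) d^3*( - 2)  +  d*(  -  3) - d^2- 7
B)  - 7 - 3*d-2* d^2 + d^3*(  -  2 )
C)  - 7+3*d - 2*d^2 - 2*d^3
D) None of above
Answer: B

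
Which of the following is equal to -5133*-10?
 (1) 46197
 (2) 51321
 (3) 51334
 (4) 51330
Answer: 4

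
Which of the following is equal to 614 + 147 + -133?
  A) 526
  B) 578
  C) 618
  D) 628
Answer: D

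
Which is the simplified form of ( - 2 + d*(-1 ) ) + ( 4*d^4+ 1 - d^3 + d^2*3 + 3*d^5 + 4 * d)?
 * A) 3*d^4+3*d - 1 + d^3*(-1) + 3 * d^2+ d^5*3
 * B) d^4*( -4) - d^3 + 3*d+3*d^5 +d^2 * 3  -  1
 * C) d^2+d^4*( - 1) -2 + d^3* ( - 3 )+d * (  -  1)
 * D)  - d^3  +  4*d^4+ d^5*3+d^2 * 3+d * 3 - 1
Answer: D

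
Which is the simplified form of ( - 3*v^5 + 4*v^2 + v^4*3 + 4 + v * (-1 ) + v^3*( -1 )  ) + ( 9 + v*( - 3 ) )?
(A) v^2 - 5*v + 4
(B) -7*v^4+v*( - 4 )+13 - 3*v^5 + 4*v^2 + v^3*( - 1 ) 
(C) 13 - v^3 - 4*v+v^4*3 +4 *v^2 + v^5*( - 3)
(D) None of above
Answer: C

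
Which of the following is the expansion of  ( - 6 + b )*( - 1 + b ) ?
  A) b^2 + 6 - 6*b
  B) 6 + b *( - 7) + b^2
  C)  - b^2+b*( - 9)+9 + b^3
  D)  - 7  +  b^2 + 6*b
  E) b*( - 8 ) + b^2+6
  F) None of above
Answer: B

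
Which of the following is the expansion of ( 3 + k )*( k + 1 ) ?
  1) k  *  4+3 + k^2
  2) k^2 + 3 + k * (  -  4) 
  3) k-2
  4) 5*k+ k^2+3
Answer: 1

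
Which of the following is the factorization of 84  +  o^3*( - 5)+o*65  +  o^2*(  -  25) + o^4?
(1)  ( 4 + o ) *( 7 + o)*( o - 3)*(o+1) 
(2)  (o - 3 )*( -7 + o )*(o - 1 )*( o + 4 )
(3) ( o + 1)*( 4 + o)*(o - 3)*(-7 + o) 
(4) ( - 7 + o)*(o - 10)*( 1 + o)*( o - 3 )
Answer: 3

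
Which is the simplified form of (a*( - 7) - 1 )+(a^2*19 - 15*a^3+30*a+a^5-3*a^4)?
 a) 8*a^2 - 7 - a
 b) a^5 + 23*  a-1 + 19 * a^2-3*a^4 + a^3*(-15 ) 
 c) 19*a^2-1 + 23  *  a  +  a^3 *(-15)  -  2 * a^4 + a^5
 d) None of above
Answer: b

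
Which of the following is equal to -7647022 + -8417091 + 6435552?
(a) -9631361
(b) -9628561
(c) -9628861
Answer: b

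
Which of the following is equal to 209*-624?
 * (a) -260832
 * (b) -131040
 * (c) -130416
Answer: c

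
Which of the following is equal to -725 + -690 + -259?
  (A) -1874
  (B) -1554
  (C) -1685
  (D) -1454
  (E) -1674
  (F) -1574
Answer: E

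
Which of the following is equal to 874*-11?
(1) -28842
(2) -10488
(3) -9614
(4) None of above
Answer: 3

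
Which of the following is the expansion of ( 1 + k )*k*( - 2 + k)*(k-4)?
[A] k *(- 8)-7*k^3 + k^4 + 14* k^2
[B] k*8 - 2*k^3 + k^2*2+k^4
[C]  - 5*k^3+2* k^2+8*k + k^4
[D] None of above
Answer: C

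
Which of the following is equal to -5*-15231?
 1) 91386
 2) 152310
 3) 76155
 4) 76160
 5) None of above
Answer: 3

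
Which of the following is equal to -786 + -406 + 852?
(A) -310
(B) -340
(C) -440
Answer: B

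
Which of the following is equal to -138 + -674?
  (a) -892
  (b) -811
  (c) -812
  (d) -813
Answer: c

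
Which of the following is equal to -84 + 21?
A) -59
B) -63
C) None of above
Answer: B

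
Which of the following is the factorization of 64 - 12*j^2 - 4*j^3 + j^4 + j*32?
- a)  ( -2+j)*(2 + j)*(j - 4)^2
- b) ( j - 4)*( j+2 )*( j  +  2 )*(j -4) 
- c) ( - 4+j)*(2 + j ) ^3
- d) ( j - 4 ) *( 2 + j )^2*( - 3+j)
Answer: b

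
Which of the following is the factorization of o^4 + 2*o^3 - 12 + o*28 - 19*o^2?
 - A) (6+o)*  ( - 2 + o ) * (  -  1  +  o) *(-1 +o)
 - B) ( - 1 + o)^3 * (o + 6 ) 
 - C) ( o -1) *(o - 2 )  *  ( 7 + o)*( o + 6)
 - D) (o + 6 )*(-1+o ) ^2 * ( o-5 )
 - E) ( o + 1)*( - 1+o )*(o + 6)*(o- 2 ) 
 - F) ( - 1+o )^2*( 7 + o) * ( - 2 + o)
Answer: A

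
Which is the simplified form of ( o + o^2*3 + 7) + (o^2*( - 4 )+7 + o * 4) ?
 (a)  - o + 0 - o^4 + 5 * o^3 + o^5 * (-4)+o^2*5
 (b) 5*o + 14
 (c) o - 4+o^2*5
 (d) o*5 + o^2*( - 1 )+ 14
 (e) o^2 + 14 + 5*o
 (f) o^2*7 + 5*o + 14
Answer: d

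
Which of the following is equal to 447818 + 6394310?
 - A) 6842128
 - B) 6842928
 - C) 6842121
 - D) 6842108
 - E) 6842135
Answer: A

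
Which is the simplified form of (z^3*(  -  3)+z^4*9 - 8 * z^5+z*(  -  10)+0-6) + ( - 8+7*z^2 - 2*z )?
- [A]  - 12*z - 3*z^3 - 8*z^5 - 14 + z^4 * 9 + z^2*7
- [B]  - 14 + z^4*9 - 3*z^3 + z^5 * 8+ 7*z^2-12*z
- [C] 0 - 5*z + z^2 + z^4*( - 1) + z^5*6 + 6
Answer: A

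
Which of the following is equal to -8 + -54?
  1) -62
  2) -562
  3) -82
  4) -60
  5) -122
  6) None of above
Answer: 1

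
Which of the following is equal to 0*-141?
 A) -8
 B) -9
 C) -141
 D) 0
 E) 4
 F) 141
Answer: D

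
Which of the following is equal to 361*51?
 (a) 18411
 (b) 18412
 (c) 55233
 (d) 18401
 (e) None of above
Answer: a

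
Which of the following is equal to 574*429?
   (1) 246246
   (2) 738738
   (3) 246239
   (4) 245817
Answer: 1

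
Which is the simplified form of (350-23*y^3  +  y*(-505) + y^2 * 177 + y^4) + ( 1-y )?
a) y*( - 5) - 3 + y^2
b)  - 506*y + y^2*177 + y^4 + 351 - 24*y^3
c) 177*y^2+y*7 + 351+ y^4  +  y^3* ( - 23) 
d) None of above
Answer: d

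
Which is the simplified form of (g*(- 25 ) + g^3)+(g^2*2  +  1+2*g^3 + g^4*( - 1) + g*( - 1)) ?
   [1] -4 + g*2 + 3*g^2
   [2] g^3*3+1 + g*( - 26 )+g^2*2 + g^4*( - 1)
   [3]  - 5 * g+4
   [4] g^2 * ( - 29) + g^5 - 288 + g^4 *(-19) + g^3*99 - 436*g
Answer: 2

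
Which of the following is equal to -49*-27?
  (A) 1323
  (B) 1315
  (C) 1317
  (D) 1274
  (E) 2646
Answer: A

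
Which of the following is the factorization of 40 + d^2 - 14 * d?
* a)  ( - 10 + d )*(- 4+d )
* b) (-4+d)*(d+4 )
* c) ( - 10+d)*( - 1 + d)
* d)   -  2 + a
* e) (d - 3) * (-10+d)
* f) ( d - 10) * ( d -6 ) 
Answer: a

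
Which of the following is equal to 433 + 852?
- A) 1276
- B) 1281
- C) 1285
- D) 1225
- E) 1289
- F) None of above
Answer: C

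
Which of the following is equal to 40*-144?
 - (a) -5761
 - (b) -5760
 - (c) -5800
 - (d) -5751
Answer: b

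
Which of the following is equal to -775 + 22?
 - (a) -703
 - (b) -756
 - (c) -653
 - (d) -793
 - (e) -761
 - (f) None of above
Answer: f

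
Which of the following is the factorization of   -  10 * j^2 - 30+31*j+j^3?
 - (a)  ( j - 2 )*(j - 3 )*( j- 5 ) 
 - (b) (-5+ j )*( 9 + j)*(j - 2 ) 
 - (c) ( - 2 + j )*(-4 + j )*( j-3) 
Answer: a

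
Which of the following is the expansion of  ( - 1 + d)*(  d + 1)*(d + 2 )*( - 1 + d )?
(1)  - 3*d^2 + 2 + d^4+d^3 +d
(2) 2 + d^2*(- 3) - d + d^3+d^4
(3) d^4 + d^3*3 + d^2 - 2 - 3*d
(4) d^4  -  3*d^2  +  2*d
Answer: 2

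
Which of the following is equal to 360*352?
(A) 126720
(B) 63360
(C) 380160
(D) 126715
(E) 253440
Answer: A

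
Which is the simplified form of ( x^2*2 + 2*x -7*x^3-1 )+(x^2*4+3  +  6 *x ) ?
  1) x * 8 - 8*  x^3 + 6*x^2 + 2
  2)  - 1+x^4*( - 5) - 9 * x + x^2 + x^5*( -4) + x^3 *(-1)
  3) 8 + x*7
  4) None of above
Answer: 4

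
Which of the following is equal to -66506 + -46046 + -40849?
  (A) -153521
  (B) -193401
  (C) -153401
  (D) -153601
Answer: C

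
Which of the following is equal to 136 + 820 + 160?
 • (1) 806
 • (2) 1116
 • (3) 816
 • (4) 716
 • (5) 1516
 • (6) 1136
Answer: 2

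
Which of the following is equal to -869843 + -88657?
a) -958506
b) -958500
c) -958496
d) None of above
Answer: b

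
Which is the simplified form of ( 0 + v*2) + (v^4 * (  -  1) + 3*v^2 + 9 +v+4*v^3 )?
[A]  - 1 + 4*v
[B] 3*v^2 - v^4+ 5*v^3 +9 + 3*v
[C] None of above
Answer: C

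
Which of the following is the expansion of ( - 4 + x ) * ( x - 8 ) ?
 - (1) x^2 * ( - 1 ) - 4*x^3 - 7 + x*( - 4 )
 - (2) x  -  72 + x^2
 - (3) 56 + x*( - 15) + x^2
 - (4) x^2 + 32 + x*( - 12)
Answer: 4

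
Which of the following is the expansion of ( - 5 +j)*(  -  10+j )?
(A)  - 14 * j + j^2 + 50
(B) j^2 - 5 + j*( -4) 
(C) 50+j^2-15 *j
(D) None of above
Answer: C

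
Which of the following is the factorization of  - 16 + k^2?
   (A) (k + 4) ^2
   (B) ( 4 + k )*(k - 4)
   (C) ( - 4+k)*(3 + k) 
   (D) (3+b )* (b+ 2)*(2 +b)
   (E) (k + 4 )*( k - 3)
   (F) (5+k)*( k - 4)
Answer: B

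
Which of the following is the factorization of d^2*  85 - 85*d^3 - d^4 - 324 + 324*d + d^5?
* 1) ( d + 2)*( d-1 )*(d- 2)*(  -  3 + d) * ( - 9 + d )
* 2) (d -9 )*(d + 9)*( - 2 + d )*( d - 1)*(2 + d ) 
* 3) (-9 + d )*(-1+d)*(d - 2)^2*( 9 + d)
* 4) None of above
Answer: 2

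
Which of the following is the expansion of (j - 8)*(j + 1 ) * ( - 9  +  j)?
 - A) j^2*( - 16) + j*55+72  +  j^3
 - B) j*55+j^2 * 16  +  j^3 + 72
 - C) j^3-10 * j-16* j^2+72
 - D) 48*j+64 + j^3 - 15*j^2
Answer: A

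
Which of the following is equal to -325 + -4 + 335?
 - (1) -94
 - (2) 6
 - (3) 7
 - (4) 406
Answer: 2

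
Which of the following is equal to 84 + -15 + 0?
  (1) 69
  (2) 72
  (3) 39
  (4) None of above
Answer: 1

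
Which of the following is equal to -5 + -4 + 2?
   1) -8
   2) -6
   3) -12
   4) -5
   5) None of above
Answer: 5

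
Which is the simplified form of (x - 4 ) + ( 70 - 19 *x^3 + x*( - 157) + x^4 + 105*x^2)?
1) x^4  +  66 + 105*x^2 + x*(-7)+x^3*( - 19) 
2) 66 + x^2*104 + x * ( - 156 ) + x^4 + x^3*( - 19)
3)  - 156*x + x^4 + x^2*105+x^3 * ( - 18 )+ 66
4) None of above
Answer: 4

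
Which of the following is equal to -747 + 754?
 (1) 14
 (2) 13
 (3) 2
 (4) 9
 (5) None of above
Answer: 5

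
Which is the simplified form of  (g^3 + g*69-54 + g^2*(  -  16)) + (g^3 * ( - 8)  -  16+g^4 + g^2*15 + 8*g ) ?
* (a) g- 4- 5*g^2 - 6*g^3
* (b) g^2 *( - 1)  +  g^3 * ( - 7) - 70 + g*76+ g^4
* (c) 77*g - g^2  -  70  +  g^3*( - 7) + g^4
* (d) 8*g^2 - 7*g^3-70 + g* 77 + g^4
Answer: c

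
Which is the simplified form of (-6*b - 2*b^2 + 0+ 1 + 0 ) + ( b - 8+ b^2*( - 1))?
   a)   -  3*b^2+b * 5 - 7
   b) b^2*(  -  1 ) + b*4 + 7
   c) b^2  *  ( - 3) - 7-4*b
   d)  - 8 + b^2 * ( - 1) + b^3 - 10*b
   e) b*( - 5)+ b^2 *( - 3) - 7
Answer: e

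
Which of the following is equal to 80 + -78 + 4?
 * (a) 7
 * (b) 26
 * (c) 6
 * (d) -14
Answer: c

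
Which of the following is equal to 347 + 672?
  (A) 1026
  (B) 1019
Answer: B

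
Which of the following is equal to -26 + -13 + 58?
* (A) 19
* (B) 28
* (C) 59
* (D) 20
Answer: A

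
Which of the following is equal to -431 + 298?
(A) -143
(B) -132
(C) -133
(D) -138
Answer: C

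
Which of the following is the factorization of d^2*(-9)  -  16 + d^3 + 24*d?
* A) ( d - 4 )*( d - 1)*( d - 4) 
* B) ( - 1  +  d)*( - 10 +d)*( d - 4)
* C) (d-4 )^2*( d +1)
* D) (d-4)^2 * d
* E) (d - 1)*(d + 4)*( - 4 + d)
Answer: A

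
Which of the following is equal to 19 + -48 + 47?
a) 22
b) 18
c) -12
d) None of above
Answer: b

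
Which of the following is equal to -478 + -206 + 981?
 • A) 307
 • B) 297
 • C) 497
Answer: B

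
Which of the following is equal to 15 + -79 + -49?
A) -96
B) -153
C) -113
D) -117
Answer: C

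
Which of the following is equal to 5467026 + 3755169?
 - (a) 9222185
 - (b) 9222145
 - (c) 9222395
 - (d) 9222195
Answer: d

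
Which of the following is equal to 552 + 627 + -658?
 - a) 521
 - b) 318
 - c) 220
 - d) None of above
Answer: a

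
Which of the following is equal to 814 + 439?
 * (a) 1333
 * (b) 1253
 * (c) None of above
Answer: b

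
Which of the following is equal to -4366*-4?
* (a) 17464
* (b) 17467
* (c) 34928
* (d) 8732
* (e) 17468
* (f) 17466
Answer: a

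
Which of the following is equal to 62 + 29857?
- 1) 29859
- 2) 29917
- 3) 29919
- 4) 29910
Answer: 3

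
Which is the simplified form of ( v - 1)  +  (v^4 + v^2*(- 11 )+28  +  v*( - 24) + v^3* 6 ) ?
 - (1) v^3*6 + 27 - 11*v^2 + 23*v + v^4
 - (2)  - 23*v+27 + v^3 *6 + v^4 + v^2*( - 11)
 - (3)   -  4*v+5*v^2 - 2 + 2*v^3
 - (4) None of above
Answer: 2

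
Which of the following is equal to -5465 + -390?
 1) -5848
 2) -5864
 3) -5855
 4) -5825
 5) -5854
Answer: 3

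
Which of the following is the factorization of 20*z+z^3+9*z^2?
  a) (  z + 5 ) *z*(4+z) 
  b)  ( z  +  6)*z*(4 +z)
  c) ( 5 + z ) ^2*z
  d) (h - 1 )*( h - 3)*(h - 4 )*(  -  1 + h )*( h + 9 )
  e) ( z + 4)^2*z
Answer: a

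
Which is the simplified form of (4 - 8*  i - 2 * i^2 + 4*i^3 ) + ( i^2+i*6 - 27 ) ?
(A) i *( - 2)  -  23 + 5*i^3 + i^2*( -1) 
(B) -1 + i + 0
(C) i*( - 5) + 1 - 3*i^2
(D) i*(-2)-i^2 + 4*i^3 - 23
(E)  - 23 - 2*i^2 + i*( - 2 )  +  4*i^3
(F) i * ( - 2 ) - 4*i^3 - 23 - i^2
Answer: D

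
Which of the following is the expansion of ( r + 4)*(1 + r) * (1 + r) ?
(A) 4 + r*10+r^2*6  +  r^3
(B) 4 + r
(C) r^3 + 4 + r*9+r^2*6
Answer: C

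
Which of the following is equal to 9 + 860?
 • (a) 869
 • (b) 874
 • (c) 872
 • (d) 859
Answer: a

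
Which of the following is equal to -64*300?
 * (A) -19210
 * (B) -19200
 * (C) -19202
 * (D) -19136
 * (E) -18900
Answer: B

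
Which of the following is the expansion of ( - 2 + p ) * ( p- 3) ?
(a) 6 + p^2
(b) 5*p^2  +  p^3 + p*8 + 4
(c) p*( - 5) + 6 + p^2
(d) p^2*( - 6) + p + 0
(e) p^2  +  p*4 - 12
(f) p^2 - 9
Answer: c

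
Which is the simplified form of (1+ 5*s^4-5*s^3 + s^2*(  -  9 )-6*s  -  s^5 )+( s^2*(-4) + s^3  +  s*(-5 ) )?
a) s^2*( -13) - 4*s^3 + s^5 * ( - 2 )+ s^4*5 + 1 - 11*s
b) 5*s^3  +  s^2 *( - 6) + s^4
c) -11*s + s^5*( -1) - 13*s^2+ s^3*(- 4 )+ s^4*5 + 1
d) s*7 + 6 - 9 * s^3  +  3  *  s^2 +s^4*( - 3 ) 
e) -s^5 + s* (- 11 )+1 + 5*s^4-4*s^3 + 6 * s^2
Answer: c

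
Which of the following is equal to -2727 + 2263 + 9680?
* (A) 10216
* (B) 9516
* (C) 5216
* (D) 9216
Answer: D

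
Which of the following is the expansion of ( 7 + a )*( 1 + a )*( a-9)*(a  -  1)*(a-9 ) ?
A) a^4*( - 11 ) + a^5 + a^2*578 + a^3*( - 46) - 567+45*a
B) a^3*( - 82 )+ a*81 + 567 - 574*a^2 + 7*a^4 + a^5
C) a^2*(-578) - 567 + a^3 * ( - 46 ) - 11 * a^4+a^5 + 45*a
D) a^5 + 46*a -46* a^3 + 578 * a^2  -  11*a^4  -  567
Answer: A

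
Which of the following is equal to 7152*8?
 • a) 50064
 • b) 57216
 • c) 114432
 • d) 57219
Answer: b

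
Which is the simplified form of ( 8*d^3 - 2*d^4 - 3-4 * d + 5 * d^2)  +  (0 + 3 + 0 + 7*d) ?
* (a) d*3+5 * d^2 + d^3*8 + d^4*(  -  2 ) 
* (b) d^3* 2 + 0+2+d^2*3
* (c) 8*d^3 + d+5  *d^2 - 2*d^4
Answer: a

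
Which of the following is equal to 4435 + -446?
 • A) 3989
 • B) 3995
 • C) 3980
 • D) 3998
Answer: A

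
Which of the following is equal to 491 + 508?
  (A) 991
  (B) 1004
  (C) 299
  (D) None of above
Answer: D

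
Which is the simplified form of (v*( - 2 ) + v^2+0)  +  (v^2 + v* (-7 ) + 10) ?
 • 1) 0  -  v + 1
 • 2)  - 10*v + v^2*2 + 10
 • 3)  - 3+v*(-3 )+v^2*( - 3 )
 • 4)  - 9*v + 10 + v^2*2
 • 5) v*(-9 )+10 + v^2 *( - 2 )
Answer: 4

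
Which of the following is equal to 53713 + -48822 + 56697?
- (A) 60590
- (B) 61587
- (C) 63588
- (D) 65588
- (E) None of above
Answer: E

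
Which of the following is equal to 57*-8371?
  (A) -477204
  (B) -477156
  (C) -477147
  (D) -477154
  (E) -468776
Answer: C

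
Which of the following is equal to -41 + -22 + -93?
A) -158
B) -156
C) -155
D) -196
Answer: B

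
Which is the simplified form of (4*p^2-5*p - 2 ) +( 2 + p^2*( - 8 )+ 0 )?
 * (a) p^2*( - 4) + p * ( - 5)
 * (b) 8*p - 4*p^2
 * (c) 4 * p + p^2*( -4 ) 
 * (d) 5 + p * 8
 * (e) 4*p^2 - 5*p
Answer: a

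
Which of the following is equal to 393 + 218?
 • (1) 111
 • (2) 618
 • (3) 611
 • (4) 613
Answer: 3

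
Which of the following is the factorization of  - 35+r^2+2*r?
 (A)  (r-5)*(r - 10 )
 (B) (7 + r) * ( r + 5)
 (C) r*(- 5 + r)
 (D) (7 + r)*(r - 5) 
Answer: D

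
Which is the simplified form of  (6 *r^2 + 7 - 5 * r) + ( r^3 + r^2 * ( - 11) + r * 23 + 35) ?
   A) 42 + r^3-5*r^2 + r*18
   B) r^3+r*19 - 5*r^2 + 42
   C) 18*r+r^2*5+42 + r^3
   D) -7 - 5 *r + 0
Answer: A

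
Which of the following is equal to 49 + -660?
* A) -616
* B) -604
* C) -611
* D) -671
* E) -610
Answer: C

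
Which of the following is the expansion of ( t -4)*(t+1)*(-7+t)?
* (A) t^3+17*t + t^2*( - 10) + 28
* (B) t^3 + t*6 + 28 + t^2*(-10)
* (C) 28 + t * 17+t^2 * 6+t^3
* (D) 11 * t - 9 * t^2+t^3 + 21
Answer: A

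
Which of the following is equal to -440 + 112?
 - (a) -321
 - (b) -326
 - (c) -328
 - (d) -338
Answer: c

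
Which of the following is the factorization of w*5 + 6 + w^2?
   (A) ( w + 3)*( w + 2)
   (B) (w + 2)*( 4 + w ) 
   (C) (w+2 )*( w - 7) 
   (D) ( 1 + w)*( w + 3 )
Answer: A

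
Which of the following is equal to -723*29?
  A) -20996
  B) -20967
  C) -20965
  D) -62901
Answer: B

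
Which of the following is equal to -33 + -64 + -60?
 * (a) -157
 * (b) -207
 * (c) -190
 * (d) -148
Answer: a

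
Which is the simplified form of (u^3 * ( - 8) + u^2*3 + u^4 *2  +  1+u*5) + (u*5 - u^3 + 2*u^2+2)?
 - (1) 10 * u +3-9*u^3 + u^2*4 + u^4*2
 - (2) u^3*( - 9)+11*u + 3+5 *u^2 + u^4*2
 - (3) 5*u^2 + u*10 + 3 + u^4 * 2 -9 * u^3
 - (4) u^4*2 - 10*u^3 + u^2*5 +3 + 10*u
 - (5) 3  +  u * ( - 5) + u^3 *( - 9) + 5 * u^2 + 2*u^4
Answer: 3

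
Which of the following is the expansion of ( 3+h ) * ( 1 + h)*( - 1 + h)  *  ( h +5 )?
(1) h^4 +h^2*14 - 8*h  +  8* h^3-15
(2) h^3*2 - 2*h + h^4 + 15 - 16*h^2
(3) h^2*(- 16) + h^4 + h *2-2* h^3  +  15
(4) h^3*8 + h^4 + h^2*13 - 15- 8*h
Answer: 1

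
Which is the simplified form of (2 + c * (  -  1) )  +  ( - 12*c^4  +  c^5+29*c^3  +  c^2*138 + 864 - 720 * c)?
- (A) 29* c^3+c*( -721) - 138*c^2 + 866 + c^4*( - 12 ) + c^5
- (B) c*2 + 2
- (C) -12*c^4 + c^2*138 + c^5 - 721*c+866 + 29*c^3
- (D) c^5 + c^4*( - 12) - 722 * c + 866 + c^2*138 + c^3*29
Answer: C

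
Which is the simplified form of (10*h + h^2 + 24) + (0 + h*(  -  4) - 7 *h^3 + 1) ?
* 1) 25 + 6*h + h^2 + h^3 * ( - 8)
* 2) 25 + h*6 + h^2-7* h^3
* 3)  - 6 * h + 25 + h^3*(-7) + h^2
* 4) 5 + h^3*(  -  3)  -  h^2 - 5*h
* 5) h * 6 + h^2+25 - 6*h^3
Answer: 2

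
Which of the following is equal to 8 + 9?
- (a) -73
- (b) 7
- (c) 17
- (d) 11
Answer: c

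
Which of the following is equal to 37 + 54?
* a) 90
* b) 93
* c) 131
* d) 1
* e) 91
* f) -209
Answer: e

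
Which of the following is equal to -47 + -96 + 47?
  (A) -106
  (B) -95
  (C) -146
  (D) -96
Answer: D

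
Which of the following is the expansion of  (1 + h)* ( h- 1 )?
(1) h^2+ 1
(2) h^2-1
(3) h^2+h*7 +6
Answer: 2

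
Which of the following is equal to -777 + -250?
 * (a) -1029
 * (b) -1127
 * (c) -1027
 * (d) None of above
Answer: c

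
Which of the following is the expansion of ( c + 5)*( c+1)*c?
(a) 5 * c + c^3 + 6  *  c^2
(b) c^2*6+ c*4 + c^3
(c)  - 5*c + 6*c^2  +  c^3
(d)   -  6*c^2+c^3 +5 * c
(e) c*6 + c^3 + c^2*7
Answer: a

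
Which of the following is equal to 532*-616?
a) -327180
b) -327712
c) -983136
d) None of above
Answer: b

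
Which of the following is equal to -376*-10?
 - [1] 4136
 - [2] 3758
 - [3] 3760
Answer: 3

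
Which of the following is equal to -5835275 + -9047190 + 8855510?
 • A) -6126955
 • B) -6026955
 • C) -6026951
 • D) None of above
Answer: B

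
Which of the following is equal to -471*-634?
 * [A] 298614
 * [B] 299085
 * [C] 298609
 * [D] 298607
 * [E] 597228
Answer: A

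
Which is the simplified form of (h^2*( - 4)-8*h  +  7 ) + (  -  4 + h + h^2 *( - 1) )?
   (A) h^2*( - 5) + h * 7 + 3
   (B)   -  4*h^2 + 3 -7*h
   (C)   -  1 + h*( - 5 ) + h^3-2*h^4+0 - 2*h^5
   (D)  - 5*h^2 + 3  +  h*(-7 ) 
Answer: D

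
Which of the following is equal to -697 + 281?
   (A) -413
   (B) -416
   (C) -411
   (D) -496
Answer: B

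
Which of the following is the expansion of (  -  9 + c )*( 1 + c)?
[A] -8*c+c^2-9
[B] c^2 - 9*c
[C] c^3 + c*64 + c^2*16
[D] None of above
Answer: A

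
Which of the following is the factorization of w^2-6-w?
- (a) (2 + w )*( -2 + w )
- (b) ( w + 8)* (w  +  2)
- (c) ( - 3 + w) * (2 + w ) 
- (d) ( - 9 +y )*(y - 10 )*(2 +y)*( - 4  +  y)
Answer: c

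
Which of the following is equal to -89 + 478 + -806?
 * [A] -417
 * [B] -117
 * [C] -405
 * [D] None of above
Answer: A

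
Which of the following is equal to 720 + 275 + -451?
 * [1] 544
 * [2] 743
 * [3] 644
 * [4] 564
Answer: 1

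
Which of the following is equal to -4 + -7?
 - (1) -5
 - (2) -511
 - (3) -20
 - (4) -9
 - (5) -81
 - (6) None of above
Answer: 6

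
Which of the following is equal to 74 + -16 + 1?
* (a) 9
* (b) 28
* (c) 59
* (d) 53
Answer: c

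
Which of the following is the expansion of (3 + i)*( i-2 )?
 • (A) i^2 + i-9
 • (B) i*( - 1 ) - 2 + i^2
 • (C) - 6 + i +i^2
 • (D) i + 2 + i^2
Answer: C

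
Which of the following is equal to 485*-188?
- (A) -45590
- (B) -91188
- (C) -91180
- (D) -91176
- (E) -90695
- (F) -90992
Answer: C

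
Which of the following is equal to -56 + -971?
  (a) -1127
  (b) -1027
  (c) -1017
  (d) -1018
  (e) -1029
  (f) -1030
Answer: b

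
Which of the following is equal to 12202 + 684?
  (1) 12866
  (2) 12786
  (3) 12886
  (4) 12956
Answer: 3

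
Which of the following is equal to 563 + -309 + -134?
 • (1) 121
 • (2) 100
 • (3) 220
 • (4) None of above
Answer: 4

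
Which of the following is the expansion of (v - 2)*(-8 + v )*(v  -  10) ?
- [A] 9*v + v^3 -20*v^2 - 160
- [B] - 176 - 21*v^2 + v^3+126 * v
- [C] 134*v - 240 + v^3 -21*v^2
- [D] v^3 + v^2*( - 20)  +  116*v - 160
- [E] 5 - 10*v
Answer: D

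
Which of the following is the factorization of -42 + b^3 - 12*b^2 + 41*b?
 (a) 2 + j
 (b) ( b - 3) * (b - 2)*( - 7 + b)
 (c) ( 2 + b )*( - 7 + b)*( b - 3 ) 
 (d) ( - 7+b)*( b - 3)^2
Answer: b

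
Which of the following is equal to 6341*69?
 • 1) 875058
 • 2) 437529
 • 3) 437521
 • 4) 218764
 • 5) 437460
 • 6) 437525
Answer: 2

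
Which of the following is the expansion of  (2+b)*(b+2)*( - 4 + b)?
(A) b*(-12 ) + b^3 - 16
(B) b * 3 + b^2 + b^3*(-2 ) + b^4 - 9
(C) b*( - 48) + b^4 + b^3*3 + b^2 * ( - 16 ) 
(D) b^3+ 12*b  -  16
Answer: A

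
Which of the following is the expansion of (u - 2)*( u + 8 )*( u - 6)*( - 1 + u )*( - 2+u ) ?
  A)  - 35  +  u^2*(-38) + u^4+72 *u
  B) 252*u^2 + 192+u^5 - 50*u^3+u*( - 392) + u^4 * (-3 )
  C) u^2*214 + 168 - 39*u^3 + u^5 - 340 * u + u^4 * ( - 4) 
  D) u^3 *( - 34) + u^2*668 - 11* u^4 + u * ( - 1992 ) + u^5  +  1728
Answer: B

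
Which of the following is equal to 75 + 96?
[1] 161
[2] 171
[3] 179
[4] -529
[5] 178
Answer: 2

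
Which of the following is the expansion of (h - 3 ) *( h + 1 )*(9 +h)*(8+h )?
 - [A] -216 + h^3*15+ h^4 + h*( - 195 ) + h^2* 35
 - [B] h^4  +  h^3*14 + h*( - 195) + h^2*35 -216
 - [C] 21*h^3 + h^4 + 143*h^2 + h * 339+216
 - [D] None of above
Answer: A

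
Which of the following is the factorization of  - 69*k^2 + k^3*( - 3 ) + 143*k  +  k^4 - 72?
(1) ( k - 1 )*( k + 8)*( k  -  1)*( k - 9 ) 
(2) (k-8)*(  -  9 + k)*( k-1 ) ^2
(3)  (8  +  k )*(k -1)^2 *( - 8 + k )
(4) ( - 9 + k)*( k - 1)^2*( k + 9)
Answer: 1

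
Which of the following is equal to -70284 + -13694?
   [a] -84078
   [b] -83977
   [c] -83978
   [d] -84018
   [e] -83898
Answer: c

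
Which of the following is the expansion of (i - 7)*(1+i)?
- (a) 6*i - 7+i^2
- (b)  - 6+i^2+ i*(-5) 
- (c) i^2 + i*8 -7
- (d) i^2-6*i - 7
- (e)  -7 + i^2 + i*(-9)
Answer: d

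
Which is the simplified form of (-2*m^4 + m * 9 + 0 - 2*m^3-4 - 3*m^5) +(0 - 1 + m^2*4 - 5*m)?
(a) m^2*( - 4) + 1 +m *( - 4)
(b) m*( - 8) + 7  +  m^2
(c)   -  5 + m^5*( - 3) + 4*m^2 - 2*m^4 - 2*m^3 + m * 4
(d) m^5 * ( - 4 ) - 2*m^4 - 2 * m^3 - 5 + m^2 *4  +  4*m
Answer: c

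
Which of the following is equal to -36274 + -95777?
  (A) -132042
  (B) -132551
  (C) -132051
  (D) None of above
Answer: C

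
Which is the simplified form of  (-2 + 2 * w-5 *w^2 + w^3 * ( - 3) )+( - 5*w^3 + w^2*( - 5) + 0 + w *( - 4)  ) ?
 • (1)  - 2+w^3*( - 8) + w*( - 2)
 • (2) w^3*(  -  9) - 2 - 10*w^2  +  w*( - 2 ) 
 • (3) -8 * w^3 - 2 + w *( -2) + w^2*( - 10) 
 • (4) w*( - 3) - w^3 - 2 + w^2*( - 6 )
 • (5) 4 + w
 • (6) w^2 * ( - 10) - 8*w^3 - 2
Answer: 3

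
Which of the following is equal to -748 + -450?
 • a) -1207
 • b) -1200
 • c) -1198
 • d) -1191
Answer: c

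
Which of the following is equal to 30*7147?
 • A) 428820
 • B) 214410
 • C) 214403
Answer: B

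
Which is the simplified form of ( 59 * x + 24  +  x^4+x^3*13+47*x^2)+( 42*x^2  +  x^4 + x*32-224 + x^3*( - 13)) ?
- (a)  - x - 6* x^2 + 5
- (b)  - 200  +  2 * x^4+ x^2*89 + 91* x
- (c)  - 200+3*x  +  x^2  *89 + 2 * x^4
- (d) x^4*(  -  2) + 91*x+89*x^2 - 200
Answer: b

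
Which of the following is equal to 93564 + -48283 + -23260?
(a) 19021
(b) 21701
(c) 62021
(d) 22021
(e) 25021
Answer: d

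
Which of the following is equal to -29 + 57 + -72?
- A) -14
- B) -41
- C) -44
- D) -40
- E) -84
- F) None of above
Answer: C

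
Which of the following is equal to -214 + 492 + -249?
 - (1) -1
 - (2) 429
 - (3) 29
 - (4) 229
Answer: 3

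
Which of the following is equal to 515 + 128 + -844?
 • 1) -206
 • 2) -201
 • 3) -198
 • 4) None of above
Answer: 2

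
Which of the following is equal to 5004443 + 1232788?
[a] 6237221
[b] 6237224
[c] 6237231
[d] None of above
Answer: c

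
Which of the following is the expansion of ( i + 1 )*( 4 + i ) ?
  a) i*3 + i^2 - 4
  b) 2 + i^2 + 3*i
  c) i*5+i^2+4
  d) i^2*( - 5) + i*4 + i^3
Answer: c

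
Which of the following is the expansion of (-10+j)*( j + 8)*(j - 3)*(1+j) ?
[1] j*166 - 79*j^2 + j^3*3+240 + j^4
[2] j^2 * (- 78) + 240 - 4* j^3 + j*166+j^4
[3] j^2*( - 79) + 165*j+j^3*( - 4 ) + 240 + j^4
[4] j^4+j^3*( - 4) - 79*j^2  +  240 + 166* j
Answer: 4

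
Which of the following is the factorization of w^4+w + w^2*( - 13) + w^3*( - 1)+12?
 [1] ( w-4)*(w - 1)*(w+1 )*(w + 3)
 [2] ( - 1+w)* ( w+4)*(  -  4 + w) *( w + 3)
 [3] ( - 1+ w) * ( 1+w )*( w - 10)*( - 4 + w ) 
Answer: 1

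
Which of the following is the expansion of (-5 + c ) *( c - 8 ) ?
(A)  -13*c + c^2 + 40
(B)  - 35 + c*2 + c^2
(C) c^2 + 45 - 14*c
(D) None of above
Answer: A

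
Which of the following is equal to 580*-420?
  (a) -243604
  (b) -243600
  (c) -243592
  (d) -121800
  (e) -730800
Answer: b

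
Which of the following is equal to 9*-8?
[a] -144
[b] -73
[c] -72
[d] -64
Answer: c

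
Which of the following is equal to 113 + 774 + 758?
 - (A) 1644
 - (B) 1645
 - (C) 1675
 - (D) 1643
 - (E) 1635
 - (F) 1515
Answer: B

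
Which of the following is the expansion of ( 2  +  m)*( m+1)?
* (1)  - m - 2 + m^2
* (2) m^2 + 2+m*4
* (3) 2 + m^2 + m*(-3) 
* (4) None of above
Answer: 4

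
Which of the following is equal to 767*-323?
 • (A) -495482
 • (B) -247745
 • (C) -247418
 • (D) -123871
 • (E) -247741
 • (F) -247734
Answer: E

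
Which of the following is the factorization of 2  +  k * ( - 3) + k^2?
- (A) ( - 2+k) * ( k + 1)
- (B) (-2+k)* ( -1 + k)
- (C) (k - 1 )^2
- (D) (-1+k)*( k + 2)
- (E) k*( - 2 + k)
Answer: B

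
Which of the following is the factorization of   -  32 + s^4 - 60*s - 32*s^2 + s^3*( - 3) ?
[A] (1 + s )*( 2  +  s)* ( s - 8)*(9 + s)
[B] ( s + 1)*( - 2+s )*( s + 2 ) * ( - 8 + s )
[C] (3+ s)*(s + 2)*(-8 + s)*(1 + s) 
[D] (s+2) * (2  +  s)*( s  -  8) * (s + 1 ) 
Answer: D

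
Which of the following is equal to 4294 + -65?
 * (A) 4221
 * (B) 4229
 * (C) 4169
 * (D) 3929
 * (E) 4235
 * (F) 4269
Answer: B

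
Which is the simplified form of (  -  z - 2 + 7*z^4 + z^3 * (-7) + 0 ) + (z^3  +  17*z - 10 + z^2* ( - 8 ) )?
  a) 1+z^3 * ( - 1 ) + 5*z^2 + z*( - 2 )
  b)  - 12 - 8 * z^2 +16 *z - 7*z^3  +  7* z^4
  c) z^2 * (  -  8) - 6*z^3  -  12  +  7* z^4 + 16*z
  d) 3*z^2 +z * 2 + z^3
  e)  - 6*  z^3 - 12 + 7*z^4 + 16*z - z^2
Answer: c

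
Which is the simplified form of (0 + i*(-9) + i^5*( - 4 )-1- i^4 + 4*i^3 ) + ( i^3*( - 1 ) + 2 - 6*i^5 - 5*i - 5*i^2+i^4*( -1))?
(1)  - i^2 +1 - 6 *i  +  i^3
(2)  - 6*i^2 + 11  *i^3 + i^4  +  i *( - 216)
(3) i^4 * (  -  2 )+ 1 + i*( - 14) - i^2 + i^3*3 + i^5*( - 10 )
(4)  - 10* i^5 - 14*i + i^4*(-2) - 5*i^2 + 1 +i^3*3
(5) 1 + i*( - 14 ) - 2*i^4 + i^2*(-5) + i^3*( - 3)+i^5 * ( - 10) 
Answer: 4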